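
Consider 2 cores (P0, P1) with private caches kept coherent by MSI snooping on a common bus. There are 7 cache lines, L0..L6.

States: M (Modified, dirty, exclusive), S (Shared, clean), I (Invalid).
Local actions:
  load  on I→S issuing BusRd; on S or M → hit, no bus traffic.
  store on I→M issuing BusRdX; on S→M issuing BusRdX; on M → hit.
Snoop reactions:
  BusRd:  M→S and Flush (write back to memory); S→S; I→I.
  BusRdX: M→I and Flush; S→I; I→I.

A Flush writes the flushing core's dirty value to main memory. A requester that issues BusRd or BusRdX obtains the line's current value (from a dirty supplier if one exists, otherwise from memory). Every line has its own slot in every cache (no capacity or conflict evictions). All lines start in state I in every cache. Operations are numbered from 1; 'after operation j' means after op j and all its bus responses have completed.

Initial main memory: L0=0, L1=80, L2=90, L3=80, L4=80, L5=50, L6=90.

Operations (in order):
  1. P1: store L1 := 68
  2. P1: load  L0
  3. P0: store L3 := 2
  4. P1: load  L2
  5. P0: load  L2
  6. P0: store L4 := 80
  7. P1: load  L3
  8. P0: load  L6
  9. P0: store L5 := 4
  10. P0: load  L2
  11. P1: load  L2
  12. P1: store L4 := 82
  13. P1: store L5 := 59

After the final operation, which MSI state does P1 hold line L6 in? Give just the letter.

1. P1: store L1 := 68  bus=[BusRdX]  L1: P0=I P1=M  mem[L1]=80
2. P1: load  L0  bus=[BusRd]  L0: P0=I P1=S  mem[L0]=0
3. P0: store L3 := 2  bus=[BusRdX]  L3: P0=M P1=I  mem[L3]=80
4. P1: load  L2  bus=[BusRd]  L2: P0=I P1=S  mem[L2]=90
5. P0: load  L2  bus=[BusRd]  L2: P0=S P1=S  mem[L2]=90
6. P0: store L4 := 80  bus=[BusRdX]  L4: P0=M P1=I  mem[L4]=80
7. P1: load  L3  bus=[BusRd,Flush]  L3: P0=S P1=S  mem[L3]=2
8. P0: load  L6  bus=[BusRd]  L6: P0=S P1=I  mem[L6]=90
9. P0: store L5 := 4  bus=[BusRdX]  L5: P0=M P1=I  mem[L5]=50
10. P0: load  L2  bus=[-]  L2: P0=S P1=S  mem[L2]=90
11. P1: load  L2  bus=[-]  L2: P0=S P1=S  mem[L2]=90
12. P1: store L4 := 82  bus=[BusRdX,Flush]  L4: P0=I P1=M  mem[L4]=80
13. P1: store L5 := 59  bus=[BusRdX,Flush]  L5: P0=I P1=M  mem[L5]=4

state = I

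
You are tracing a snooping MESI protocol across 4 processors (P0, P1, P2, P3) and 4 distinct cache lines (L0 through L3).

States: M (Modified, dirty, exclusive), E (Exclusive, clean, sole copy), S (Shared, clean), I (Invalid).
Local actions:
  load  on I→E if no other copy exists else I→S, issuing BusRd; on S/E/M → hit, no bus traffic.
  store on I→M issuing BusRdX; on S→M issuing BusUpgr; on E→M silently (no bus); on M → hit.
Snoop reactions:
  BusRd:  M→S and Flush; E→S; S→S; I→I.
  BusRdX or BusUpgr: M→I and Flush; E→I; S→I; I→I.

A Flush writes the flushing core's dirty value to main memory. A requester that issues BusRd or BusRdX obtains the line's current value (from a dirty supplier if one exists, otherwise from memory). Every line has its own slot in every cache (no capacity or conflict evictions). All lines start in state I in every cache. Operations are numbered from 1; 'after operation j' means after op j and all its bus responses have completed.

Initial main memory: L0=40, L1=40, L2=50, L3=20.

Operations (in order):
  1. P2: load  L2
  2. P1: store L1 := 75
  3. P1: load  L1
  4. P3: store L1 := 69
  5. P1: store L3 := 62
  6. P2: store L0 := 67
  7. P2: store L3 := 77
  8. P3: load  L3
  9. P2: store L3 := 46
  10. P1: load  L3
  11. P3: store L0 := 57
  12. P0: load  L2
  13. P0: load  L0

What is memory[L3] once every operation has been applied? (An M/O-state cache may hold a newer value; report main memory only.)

[1] P2: load  L2 | P0:I, P1:I, P2:E(50), P3:I | bus: BusRd
[2] P1: store L1 := 75 | P0:I, P1:M(75), P2:I, P3:I | bus: BusRdX
[3] P1: load  L1 | P0:I, P1:M(75), P2:I, P3:I | bus: none
[4] P3: store L1 := 69 | P0:I, P1:I, P2:I, P3:M(69) | bus: BusRdX,Flush
[5] P1: store L3 := 62 | P0:I, P1:M(62), P2:I, P3:I | bus: BusRdX
[6] P2: store L0 := 67 | P0:I, P1:I, P2:M(67), P3:I | bus: BusRdX
[7] P2: store L3 := 77 | P0:I, P1:I, P2:M(77), P3:I | bus: BusRdX,Flush
[8] P3: load  L3 | P0:I, P1:I, P2:S(77), P3:S(77) | bus: BusRd,Flush
[9] P2: store L3 := 46 | P0:I, P1:I, P2:M(46), P3:I | bus: BusUpgr
[10] P1: load  L3 | P0:I, P1:S(46), P2:S(46), P3:I | bus: BusRd,Flush
[11] P3: store L0 := 57 | P0:I, P1:I, P2:I, P3:M(57) | bus: BusRdX,Flush
[12] P0: load  L2 | P0:S(50), P1:I, P2:S(50), P3:I | bus: BusRd
[13] P0: load  L0 | P0:S(57), P1:I, P2:I, P3:S(57) | bus: BusRd,Flush

memory[L3] = 46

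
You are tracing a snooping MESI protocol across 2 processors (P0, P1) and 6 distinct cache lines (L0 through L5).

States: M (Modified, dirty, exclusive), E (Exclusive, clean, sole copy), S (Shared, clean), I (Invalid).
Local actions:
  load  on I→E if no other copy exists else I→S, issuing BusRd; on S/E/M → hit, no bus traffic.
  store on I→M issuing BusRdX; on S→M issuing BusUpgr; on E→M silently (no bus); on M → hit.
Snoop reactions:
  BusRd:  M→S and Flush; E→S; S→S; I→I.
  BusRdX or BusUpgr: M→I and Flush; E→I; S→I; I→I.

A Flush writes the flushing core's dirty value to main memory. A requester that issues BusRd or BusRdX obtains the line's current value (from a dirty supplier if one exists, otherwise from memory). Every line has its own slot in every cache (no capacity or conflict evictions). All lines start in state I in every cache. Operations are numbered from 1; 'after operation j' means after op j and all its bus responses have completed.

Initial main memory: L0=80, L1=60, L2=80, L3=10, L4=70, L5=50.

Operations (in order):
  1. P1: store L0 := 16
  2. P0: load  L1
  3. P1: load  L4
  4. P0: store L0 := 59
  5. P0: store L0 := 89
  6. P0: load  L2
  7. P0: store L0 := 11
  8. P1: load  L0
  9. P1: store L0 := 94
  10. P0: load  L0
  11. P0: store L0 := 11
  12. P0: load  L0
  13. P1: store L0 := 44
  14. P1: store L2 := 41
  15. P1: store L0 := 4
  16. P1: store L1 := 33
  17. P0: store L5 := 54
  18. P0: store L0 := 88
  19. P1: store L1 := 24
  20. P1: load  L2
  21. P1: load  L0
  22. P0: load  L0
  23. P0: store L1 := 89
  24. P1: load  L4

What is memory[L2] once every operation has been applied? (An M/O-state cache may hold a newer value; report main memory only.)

  op1 P1: store L0 := 16 → I/M on L0; bus BusRdX; mem=80
  op2 P0: load  L1 → E/I on L1; bus BusRd; mem=60
  op3 P1: load  L4 → I/E on L4; bus BusRd; mem=70
  op4 P0: store L0 := 59 → M/I on L0; bus BusRdX Flush; mem=16
  op5 P0: store L0 := 89 → M/I on L0; bus (none); mem=16
  op6 P0: load  L2 → E/I on L2; bus BusRd; mem=80
  op7 P0: store L0 := 11 → M/I on L0; bus (none); mem=16
  op8 P1: load  L0 → S/S on L0; bus BusRd Flush; mem=11
  op9 P1: store L0 := 94 → I/M on L0; bus BusUpgr; mem=11
  op10 P0: load  L0 → S/S on L0; bus BusRd Flush; mem=94
  op11 P0: store L0 := 11 → M/I on L0; bus BusUpgr; mem=94
  op12 P0: load  L0 → M/I on L0; bus (none); mem=94
  op13 P1: store L0 := 44 → I/M on L0; bus BusRdX Flush; mem=11
  op14 P1: store L2 := 41 → I/M on L2; bus BusRdX; mem=80
  op15 P1: store L0 := 4 → I/M on L0; bus (none); mem=11
  op16 P1: store L1 := 33 → I/M on L1; bus BusRdX; mem=60
  op17 P0: store L5 := 54 → M/I on L5; bus BusRdX; mem=50
  op18 P0: store L0 := 88 → M/I on L0; bus BusRdX Flush; mem=4
  op19 P1: store L1 := 24 → I/M on L1; bus (none); mem=60
  op20 P1: load  L2 → I/M on L2; bus (none); mem=80
  op21 P1: load  L0 → S/S on L0; bus BusRd Flush; mem=88
  op22 P0: load  L0 → S/S on L0; bus (none); mem=88
  op23 P0: store L1 := 89 → M/I on L1; bus BusRdX Flush; mem=24
  op24 P1: load  L4 → I/E on L4; bus (none); mem=70

memory[L2] = 80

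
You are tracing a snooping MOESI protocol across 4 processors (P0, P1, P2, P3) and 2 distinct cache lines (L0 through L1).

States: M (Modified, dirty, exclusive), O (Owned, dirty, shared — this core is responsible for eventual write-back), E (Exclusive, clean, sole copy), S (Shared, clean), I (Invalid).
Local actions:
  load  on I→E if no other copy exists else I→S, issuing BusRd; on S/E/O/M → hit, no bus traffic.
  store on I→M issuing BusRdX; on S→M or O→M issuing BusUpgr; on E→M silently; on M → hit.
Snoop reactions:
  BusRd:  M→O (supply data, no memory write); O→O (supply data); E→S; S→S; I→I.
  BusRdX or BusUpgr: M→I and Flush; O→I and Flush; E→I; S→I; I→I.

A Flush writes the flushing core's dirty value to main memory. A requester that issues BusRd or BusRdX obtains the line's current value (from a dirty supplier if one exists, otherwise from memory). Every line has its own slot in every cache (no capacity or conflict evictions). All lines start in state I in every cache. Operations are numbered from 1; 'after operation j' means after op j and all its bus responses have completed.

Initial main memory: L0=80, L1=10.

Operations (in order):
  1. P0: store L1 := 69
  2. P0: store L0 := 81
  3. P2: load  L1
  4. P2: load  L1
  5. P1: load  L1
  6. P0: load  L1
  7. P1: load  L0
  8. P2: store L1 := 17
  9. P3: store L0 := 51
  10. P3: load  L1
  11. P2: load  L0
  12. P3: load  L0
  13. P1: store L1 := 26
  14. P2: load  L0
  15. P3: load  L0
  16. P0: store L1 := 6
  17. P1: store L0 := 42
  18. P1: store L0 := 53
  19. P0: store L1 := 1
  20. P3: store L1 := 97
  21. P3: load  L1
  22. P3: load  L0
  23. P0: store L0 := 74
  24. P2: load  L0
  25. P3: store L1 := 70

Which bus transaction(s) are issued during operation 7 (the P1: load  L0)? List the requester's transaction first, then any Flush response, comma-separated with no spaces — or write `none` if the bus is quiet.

[1] P0: store L1 := 69 | P0:M(69), P1:I, P2:I, P3:I | bus: BusRdX
[2] P0: store L0 := 81 | P0:M(81), P1:I, P2:I, P3:I | bus: BusRdX
[3] P2: load  L1 | P0:O(69), P1:I, P2:S(69), P3:I | bus: BusRd
[4] P2: load  L1 | P0:O(69), P1:I, P2:S(69), P3:I | bus: none
[5] P1: load  L1 | P0:O(69), P1:S(69), P2:S(69), P3:I | bus: BusRd
[6] P0: load  L1 | P0:O(69), P1:S(69), P2:S(69), P3:I | bus: none
[7] P1: load  L0 | P0:O(81), P1:S(81), P2:I, P3:I | bus: BusRd
[8] P2: store L1 := 17 | P0:I, P1:I, P2:M(17), P3:I | bus: BusUpgr,Flush
[9] P3: store L0 := 51 | P0:I, P1:I, P2:I, P3:M(51) | bus: BusRdX,Flush
[10] P3: load  L1 | P0:I, P1:I, P2:O(17), P3:S(17) | bus: BusRd
[11] P2: load  L0 | P0:I, P1:I, P2:S(51), P3:O(51) | bus: BusRd
[12] P3: load  L0 | P0:I, P1:I, P2:S(51), P3:O(51) | bus: none
[13] P1: store L1 := 26 | P0:I, P1:M(26), P2:I, P3:I | bus: BusRdX,Flush
[14] P2: load  L0 | P0:I, P1:I, P2:S(51), P3:O(51) | bus: none
[15] P3: load  L0 | P0:I, P1:I, P2:S(51), P3:O(51) | bus: none
[16] P0: store L1 := 6 | P0:M(6), P1:I, P2:I, P3:I | bus: BusRdX,Flush
[17] P1: store L0 := 42 | P0:I, P1:M(42), P2:I, P3:I | bus: BusRdX,Flush
[18] P1: store L0 := 53 | P0:I, P1:M(53), P2:I, P3:I | bus: none
[19] P0: store L1 := 1 | P0:M(1), P1:I, P2:I, P3:I | bus: none
[20] P3: store L1 := 97 | P0:I, P1:I, P2:I, P3:M(97) | bus: BusRdX,Flush
[21] P3: load  L1 | P0:I, P1:I, P2:I, P3:M(97) | bus: none
[22] P3: load  L0 | P0:I, P1:O(53), P2:I, P3:S(53) | bus: BusRd
[23] P0: store L0 := 74 | P0:M(74), P1:I, P2:I, P3:I | bus: BusRdX,Flush
[24] P2: load  L0 | P0:O(74), P1:I, P2:S(74), P3:I | bus: BusRd
[25] P3: store L1 := 70 | P0:I, P1:I, P2:I, P3:M(70) | bus: none

bus = BusRd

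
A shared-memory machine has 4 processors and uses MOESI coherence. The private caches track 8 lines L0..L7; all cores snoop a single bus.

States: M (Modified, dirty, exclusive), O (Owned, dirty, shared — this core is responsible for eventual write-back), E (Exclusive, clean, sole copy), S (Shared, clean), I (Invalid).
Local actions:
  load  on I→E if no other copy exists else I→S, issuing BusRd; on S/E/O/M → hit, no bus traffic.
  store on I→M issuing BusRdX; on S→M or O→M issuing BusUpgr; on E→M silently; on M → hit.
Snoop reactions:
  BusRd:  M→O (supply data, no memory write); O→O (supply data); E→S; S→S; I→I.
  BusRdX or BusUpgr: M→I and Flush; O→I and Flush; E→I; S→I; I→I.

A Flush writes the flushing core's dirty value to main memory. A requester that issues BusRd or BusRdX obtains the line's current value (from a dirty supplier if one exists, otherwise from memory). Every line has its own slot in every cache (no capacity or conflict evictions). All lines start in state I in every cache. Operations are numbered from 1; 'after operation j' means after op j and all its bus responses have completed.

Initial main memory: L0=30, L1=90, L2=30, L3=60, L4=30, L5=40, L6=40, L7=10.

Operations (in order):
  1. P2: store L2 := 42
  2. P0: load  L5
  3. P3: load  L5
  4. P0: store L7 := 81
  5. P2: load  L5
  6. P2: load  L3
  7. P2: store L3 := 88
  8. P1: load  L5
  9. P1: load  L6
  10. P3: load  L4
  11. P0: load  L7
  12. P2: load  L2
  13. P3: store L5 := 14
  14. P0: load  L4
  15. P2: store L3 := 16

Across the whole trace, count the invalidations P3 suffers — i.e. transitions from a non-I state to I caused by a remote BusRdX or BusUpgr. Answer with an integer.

invalidations = 0

step 1: P2: store L2 := 42  ⟶  IIMI  (L2)  txn=BusRdX  M[L2]=30
step 2: P0: load  L5  ⟶  EIII  (L5)  txn=BusRd  M[L5]=40
step 3: P3: load  L5  ⟶  SIIS  (L5)  txn=BusRd  M[L5]=40
step 4: P0: store L7 := 81  ⟶  MIII  (L7)  txn=BusRdX  M[L7]=10
step 5: P2: load  L5  ⟶  SISS  (L5)  txn=BusRd  M[L5]=40
step 6: P2: load  L3  ⟶  IIEI  (L3)  txn=BusRd  M[L3]=60
step 7: P2: store L3 := 88  ⟶  IIMI  (L3)  txn=∅  M[L3]=60
step 8: P1: load  L5  ⟶  SSSS  (L5)  txn=BusRd  M[L5]=40
step 9: P1: load  L6  ⟶  IEII  (L6)  txn=BusRd  M[L6]=40
step 10: P3: load  L4  ⟶  IIIE  (L4)  txn=BusRd  M[L4]=30
step 11: P0: load  L7  ⟶  MIII  (L7)  txn=∅  M[L7]=10
step 12: P2: load  L2  ⟶  IIMI  (L2)  txn=∅  M[L2]=30
step 13: P3: store L5 := 14  ⟶  IIIM  (L5)  txn=BusUpgr  M[L5]=40
step 14: P0: load  L4  ⟶  SIIS  (L4)  txn=BusRd  M[L4]=30
step 15: P2: store L3 := 16  ⟶  IIMI  (L3)  txn=∅  M[L3]=60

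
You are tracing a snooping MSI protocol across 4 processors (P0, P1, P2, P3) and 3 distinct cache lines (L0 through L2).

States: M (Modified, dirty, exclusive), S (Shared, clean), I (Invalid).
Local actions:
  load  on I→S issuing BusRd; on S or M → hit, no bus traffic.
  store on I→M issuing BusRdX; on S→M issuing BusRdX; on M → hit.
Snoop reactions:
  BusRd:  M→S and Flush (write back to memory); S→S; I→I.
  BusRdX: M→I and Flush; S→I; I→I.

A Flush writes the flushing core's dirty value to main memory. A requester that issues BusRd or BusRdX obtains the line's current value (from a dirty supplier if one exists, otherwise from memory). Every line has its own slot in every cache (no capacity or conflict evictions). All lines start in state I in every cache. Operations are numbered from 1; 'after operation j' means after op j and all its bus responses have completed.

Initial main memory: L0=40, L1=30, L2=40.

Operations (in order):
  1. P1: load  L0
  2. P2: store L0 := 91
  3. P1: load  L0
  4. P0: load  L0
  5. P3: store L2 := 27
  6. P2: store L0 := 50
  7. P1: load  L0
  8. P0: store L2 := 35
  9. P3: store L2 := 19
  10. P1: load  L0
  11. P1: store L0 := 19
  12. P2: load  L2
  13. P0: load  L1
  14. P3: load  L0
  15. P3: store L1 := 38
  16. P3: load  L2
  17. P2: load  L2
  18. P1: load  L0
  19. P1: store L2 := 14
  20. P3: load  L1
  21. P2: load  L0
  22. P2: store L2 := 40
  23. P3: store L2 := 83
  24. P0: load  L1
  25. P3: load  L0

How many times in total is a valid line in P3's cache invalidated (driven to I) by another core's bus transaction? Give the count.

invalidations = 2

step 1: P1: load  L0  ⟶  ISII  (L0)  txn=BusRd  M[L0]=40
step 2: P2: store L0 := 91  ⟶  IIMI  (L0)  txn=BusRdX  M[L0]=40
step 3: P1: load  L0  ⟶  ISSI  (L0)  txn=BusRd+Flush  M[L0]=91
step 4: P0: load  L0  ⟶  SSSI  (L0)  txn=BusRd  M[L0]=91
step 5: P3: store L2 := 27  ⟶  IIIM  (L2)  txn=BusRdX  M[L2]=40
step 6: P2: store L0 := 50  ⟶  IIMI  (L0)  txn=BusRdX  M[L0]=91
step 7: P1: load  L0  ⟶  ISSI  (L0)  txn=BusRd+Flush  M[L0]=50
step 8: P0: store L2 := 35  ⟶  MIII  (L2)  txn=BusRdX+Flush  M[L2]=27
step 9: P3: store L2 := 19  ⟶  IIIM  (L2)  txn=BusRdX+Flush  M[L2]=35
step 10: P1: load  L0  ⟶  ISSI  (L0)  txn=∅  M[L0]=50
step 11: P1: store L0 := 19  ⟶  IMII  (L0)  txn=BusRdX  M[L0]=50
step 12: P2: load  L2  ⟶  IISS  (L2)  txn=BusRd+Flush  M[L2]=19
step 13: P0: load  L1  ⟶  SIII  (L1)  txn=BusRd  M[L1]=30
step 14: P3: load  L0  ⟶  ISIS  (L0)  txn=BusRd+Flush  M[L0]=19
step 15: P3: store L1 := 38  ⟶  IIIM  (L1)  txn=BusRdX  M[L1]=30
step 16: P3: load  L2  ⟶  IISS  (L2)  txn=∅  M[L2]=19
step 17: P2: load  L2  ⟶  IISS  (L2)  txn=∅  M[L2]=19
step 18: P1: load  L0  ⟶  ISIS  (L0)  txn=∅  M[L0]=19
step 19: P1: store L2 := 14  ⟶  IMII  (L2)  txn=BusRdX  M[L2]=19
step 20: P3: load  L1  ⟶  IIIM  (L1)  txn=∅  M[L1]=30
step 21: P2: load  L0  ⟶  ISSS  (L0)  txn=BusRd  M[L0]=19
step 22: P2: store L2 := 40  ⟶  IIMI  (L2)  txn=BusRdX+Flush  M[L2]=14
step 23: P3: store L2 := 83  ⟶  IIIM  (L2)  txn=BusRdX+Flush  M[L2]=40
step 24: P0: load  L1  ⟶  SIIS  (L1)  txn=BusRd+Flush  M[L1]=38
step 25: P3: load  L0  ⟶  ISSS  (L0)  txn=∅  M[L0]=19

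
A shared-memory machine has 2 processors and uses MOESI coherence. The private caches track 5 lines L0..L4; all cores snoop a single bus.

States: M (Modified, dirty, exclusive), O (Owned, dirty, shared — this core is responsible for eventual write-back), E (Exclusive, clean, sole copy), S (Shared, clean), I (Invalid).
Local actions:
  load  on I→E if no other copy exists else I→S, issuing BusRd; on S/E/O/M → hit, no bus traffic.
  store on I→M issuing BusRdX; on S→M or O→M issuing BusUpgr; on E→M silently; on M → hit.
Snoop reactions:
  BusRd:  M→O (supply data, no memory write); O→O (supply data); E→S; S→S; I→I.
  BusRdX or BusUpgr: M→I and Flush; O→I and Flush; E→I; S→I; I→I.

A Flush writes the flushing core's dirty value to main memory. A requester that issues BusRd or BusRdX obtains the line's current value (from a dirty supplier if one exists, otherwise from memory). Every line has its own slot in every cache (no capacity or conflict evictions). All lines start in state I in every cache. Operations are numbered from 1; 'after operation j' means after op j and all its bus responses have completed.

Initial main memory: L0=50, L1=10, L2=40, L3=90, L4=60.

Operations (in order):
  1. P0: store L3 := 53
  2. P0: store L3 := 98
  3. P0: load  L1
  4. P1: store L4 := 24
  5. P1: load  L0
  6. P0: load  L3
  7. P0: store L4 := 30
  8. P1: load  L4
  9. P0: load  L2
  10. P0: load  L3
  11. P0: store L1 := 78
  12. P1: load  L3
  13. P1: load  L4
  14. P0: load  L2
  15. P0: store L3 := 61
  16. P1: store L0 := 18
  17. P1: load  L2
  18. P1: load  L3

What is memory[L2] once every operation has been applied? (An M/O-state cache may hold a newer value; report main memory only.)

memory[L2] = 40

[1] P0: store L3 := 53 | P0:M(53), P1:I | bus: BusRdX
[2] P0: store L3 := 98 | P0:M(98), P1:I | bus: none
[3] P0: load  L1 | P0:E(10), P1:I | bus: BusRd
[4] P1: store L4 := 24 | P0:I, P1:M(24) | bus: BusRdX
[5] P1: load  L0 | P0:I, P1:E(50) | bus: BusRd
[6] P0: load  L3 | P0:M(98), P1:I | bus: none
[7] P0: store L4 := 30 | P0:M(30), P1:I | bus: BusRdX,Flush
[8] P1: load  L4 | P0:O(30), P1:S(30) | bus: BusRd
[9] P0: load  L2 | P0:E(40), P1:I | bus: BusRd
[10] P0: load  L3 | P0:M(98), P1:I | bus: none
[11] P0: store L1 := 78 | P0:M(78), P1:I | bus: none
[12] P1: load  L3 | P0:O(98), P1:S(98) | bus: BusRd
[13] P1: load  L4 | P0:O(30), P1:S(30) | bus: none
[14] P0: load  L2 | P0:E(40), P1:I | bus: none
[15] P0: store L3 := 61 | P0:M(61), P1:I | bus: BusUpgr
[16] P1: store L0 := 18 | P0:I, P1:M(18) | bus: none
[17] P1: load  L2 | P0:S(40), P1:S(40) | bus: BusRd
[18] P1: load  L3 | P0:O(61), P1:S(61) | bus: BusRd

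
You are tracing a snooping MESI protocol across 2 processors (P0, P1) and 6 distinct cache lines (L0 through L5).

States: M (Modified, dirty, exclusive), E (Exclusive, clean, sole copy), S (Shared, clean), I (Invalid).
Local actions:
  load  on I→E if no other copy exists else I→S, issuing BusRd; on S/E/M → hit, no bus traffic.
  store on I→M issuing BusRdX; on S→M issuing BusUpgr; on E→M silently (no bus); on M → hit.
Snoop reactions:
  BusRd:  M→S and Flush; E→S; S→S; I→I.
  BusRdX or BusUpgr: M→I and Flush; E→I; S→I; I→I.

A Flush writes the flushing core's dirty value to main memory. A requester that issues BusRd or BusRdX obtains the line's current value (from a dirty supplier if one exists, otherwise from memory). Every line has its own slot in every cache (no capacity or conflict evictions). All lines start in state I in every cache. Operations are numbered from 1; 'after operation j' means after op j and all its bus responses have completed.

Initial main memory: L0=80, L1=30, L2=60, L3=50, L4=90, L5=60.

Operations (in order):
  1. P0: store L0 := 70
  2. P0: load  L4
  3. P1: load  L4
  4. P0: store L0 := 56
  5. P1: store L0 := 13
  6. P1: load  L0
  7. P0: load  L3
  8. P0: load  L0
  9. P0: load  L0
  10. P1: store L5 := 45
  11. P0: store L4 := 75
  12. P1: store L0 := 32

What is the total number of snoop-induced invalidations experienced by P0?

invalidations = 2

step 1: P0: store L0 := 70  ⟶  MI  (L0)  txn=BusRdX  M[L0]=80
step 2: P0: load  L4  ⟶  EI  (L4)  txn=BusRd  M[L4]=90
step 3: P1: load  L4  ⟶  SS  (L4)  txn=BusRd  M[L4]=90
step 4: P0: store L0 := 56  ⟶  MI  (L0)  txn=∅  M[L0]=80
step 5: P1: store L0 := 13  ⟶  IM  (L0)  txn=BusRdX+Flush  M[L0]=56
step 6: P1: load  L0  ⟶  IM  (L0)  txn=∅  M[L0]=56
step 7: P0: load  L3  ⟶  EI  (L3)  txn=BusRd  M[L3]=50
step 8: P0: load  L0  ⟶  SS  (L0)  txn=BusRd+Flush  M[L0]=13
step 9: P0: load  L0  ⟶  SS  (L0)  txn=∅  M[L0]=13
step 10: P1: store L5 := 45  ⟶  IM  (L5)  txn=BusRdX  M[L5]=60
step 11: P0: store L4 := 75  ⟶  MI  (L4)  txn=BusUpgr  M[L4]=90
step 12: P1: store L0 := 32  ⟶  IM  (L0)  txn=BusUpgr  M[L0]=13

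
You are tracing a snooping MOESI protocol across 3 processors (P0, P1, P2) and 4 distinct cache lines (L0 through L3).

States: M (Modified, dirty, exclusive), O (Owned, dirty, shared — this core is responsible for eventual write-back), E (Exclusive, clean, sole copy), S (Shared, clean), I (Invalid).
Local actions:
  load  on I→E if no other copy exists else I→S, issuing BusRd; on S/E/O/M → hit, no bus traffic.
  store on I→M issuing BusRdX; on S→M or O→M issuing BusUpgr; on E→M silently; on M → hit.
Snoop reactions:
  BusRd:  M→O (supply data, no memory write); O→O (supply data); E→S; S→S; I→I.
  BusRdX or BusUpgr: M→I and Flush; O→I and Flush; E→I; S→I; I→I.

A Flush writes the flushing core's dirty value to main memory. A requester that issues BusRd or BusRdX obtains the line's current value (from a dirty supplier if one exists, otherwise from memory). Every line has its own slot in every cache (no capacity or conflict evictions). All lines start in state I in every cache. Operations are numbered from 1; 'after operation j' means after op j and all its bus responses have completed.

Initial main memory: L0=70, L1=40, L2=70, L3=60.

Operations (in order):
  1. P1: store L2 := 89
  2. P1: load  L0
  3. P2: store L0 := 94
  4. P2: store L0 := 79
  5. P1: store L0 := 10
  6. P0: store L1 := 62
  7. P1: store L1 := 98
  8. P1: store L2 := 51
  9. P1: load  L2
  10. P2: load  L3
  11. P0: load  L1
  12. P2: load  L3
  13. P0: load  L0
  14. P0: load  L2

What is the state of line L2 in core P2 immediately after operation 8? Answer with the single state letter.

state = I

1. P1: store L2 := 89  bus=[BusRdX]  L2: P0=I P1=M P2=I  mem[L2]=70
2. P1: load  L0  bus=[BusRd]  L0: P0=I P1=E P2=I  mem[L0]=70
3. P2: store L0 := 94  bus=[BusRdX]  L0: P0=I P1=I P2=M  mem[L0]=70
4. P2: store L0 := 79  bus=[-]  L0: P0=I P1=I P2=M  mem[L0]=70
5. P1: store L0 := 10  bus=[BusRdX,Flush]  L0: P0=I P1=M P2=I  mem[L0]=79
6. P0: store L1 := 62  bus=[BusRdX]  L1: P0=M P1=I P2=I  mem[L1]=40
7. P1: store L1 := 98  bus=[BusRdX,Flush]  L1: P0=I P1=M P2=I  mem[L1]=62
8. P1: store L2 := 51  bus=[-]  L2: P0=I P1=M P2=I  mem[L2]=70
9. P1: load  L2  bus=[-]  L2: P0=I P1=M P2=I  mem[L2]=70
10. P2: load  L3  bus=[BusRd]  L3: P0=I P1=I P2=E  mem[L3]=60
11. P0: load  L1  bus=[BusRd]  L1: P0=S P1=O P2=I  mem[L1]=62
12. P2: load  L3  bus=[-]  L3: P0=I P1=I P2=E  mem[L3]=60
13. P0: load  L0  bus=[BusRd]  L0: P0=S P1=O P2=I  mem[L0]=79
14. P0: load  L2  bus=[BusRd]  L2: P0=S P1=O P2=I  mem[L2]=70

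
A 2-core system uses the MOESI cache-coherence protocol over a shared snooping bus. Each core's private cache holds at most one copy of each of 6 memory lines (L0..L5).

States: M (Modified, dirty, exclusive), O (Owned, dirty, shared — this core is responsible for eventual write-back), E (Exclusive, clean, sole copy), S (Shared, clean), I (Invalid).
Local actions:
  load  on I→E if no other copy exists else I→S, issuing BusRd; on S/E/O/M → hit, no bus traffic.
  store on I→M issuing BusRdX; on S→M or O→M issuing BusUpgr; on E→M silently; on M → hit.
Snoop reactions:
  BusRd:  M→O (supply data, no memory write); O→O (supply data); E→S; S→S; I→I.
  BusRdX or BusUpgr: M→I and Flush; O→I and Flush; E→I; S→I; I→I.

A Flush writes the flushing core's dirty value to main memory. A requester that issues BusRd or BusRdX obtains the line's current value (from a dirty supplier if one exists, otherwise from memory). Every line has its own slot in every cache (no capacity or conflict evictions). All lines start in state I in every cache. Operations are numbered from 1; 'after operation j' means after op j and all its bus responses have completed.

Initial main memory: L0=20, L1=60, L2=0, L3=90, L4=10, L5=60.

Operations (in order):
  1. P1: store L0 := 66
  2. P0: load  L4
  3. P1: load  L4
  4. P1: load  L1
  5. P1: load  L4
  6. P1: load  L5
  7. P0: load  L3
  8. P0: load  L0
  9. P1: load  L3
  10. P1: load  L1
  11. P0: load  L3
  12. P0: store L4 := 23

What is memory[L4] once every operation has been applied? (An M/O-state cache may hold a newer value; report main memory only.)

[1] P1: store L0 := 66 | P0:I, P1:M(66) | bus: BusRdX
[2] P0: load  L4 | P0:E(10), P1:I | bus: BusRd
[3] P1: load  L4 | P0:S(10), P1:S(10) | bus: BusRd
[4] P1: load  L1 | P0:I, P1:E(60) | bus: BusRd
[5] P1: load  L4 | P0:S(10), P1:S(10) | bus: none
[6] P1: load  L5 | P0:I, P1:E(60) | bus: BusRd
[7] P0: load  L3 | P0:E(90), P1:I | bus: BusRd
[8] P0: load  L0 | P0:S(66), P1:O(66) | bus: BusRd
[9] P1: load  L3 | P0:S(90), P1:S(90) | bus: BusRd
[10] P1: load  L1 | P0:I, P1:E(60) | bus: none
[11] P0: load  L3 | P0:S(90), P1:S(90) | bus: none
[12] P0: store L4 := 23 | P0:M(23), P1:I | bus: BusUpgr

memory[L4] = 10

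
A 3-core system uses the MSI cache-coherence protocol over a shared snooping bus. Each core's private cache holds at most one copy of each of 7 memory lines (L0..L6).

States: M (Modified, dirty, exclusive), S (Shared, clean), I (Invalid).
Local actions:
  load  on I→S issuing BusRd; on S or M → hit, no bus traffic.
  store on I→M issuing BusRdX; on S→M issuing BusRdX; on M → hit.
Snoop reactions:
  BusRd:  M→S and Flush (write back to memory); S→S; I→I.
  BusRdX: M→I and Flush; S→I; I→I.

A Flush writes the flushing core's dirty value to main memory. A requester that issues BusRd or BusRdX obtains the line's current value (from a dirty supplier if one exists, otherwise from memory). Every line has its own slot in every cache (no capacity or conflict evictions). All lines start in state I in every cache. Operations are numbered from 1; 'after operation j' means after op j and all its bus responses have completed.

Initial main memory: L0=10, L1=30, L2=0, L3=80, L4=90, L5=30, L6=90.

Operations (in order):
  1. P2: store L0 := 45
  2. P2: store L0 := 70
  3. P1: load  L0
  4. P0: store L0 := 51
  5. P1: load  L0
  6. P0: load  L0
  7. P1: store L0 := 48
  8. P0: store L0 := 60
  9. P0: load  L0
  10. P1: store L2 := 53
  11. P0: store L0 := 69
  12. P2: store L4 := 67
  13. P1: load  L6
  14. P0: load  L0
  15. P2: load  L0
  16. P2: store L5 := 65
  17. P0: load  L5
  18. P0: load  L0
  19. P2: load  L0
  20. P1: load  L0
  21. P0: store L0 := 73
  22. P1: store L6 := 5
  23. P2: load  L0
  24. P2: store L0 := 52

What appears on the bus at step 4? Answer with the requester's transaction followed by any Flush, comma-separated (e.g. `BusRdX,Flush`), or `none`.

bus = BusRdX

step 1: P2: store L0 := 45  ⟶  IIM  (L0)  txn=BusRdX  M[L0]=10
step 2: P2: store L0 := 70  ⟶  IIM  (L0)  txn=∅  M[L0]=10
step 3: P1: load  L0  ⟶  ISS  (L0)  txn=BusRd+Flush  M[L0]=70
step 4: P0: store L0 := 51  ⟶  MII  (L0)  txn=BusRdX  M[L0]=70
step 5: P1: load  L0  ⟶  SSI  (L0)  txn=BusRd+Flush  M[L0]=51
step 6: P0: load  L0  ⟶  SSI  (L0)  txn=∅  M[L0]=51
step 7: P1: store L0 := 48  ⟶  IMI  (L0)  txn=BusRdX  M[L0]=51
step 8: P0: store L0 := 60  ⟶  MII  (L0)  txn=BusRdX+Flush  M[L0]=48
step 9: P0: load  L0  ⟶  MII  (L0)  txn=∅  M[L0]=48
step 10: P1: store L2 := 53  ⟶  IMI  (L2)  txn=BusRdX  M[L2]=0
step 11: P0: store L0 := 69  ⟶  MII  (L0)  txn=∅  M[L0]=48
step 12: P2: store L4 := 67  ⟶  IIM  (L4)  txn=BusRdX  M[L4]=90
step 13: P1: load  L6  ⟶  ISI  (L6)  txn=BusRd  M[L6]=90
step 14: P0: load  L0  ⟶  MII  (L0)  txn=∅  M[L0]=48
step 15: P2: load  L0  ⟶  SIS  (L0)  txn=BusRd+Flush  M[L0]=69
step 16: P2: store L5 := 65  ⟶  IIM  (L5)  txn=BusRdX  M[L5]=30
step 17: P0: load  L5  ⟶  SIS  (L5)  txn=BusRd+Flush  M[L5]=65
step 18: P0: load  L0  ⟶  SIS  (L0)  txn=∅  M[L0]=69
step 19: P2: load  L0  ⟶  SIS  (L0)  txn=∅  M[L0]=69
step 20: P1: load  L0  ⟶  SSS  (L0)  txn=BusRd  M[L0]=69
step 21: P0: store L0 := 73  ⟶  MII  (L0)  txn=BusRdX  M[L0]=69
step 22: P1: store L6 := 5  ⟶  IMI  (L6)  txn=BusRdX  M[L6]=90
step 23: P2: load  L0  ⟶  SIS  (L0)  txn=BusRd+Flush  M[L0]=73
step 24: P2: store L0 := 52  ⟶  IIM  (L0)  txn=BusRdX  M[L0]=73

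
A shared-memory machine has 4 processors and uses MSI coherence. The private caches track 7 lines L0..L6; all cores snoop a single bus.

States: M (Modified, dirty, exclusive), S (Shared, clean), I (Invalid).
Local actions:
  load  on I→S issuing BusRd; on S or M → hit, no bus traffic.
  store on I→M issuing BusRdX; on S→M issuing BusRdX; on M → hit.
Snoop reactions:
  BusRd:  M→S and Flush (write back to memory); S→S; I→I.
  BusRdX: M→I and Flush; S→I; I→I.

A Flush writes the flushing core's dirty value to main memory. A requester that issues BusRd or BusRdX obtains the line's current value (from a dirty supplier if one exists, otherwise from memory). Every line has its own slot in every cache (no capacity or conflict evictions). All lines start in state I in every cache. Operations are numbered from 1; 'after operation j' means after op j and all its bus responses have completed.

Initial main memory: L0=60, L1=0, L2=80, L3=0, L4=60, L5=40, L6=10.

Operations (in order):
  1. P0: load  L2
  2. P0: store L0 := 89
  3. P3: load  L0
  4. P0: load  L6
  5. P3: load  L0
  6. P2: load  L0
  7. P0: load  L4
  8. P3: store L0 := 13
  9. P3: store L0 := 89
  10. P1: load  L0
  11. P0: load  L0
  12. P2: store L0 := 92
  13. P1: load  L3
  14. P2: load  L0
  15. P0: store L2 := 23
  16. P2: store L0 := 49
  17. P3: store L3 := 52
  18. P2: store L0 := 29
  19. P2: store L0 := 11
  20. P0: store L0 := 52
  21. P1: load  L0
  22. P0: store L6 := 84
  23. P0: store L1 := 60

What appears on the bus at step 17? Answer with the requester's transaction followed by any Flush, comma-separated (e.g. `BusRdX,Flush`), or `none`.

  op1 P0: load  L2 → S/I/I/I on L2; bus BusRd; mem=80
  op2 P0: store L0 := 89 → M/I/I/I on L0; bus BusRdX; mem=60
  op3 P3: load  L0 → S/I/I/S on L0; bus BusRd Flush; mem=89
  op4 P0: load  L6 → S/I/I/I on L6; bus BusRd; mem=10
  op5 P3: load  L0 → S/I/I/S on L0; bus (none); mem=89
  op6 P2: load  L0 → S/I/S/S on L0; bus BusRd; mem=89
  op7 P0: load  L4 → S/I/I/I on L4; bus BusRd; mem=60
  op8 P3: store L0 := 13 → I/I/I/M on L0; bus BusRdX; mem=89
  op9 P3: store L0 := 89 → I/I/I/M on L0; bus (none); mem=89
  op10 P1: load  L0 → I/S/I/S on L0; bus BusRd Flush; mem=89
  op11 P0: load  L0 → S/S/I/S on L0; bus BusRd; mem=89
  op12 P2: store L0 := 92 → I/I/M/I on L0; bus BusRdX; mem=89
  op13 P1: load  L3 → I/S/I/I on L3; bus BusRd; mem=0
  op14 P2: load  L0 → I/I/M/I on L0; bus (none); mem=89
  op15 P0: store L2 := 23 → M/I/I/I on L2; bus BusRdX; mem=80
  op16 P2: store L0 := 49 → I/I/M/I on L0; bus (none); mem=89
  op17 P3: store L3 := 52 → I/I/I/M on L3; bus BusRdX; mem=0
  op18 P2: store L0 := 29 → I/I/M/I on L0; bus (none); mem=89
  op19 P2: store L0 := 11 → I/I/M/I on L0; bus (none); mem=89
  op20 P0: store L0 := 52 → M/I/I/I on L0; bus BusRdX Flush; mem=11
  op21 P1: load  L0 → S/S/I/I on L0; bus BusRd Flush; mem=52
  op22 P0: store L6 := 84 → M/I/I/I on L6; bus BusRdX; mem=10
  op23 P0: store L1 := 60 → M/I/I/I on L1; bus BusRdX; mem=0

bus = BusRdX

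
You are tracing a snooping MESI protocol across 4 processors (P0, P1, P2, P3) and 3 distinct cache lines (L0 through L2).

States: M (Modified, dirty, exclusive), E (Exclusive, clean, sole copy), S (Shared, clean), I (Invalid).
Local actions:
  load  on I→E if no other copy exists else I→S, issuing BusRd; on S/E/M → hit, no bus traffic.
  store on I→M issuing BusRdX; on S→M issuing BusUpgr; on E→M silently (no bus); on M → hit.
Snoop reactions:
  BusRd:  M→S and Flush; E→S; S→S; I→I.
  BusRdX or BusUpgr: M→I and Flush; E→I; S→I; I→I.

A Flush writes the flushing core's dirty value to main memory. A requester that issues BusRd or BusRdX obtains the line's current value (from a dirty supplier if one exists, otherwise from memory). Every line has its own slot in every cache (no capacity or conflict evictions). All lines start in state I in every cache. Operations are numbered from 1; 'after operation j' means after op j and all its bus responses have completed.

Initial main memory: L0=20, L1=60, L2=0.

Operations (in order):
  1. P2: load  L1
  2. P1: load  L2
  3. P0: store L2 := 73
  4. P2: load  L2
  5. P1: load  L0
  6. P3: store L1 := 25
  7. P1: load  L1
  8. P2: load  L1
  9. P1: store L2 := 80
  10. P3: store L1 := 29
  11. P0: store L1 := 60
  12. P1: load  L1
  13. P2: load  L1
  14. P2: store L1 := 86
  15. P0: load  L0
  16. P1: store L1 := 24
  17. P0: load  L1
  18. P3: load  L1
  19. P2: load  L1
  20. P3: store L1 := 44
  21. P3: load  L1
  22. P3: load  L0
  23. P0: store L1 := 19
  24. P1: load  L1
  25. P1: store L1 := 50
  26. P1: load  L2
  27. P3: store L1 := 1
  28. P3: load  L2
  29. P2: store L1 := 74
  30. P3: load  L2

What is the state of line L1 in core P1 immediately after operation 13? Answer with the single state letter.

step 1: P2: load  L1  ⟶  IIEI  (L1)  txn=BusRd  M[L1]=60
step 2: P1: load  L2  ⟶  IEII  (L2)  txn=BusRd  M[L2]=0
step 3: P0: store L2 := 73  ⟶  MIII  (L2)  txn=BusRdX  M[L2]=0
step 4: P2: load  L2  ⟶  SISI  (L2)  txn=BusRd+Flush  M[L2]=73
step 5: P1: load  L0  ⟶  IEII  (L0)  txn=BusRd  M[L0]=20
step 6: P3: store L1 := 25  ⟶  IIIM  (L1)  txn=BusRdX  M[L1]=60
step 7: P1: load  L1  ⟶  ISIS  (L1)  txn=BusRd+Flush  M[L1]=25
step 8: P2: load  L1  ⟶  ISSS  (L1)  txn=BusRd  M[L1]=25
step 9: P1: store L2 := 80  ⟶  IMII  (L2)  txn=BusRdX  M[L2]=73
step 10: P3: store L1 := 29  ⟶  IIIM  (L1)  txn=BusUpgr  M[L1]=25
step 11: P0: store L1 := 60  ⟶  MIII  (L1)  txn=BusRdX+Flush  M[L1]=29
step 12: P1: load  L1  ⟶  SSII  (L1)  txn=BusRd+Flush  M[L1]=60
step 13: P2: load  L1  ⟶  SSSI  (L1)  txn=BusRd  M[L1]=60
step 14: P2: store L1 := 86  ⟶  IIMI  (L1)  txn=BusUpgr  M[L1]=60
step 15: P0: load  L0  ⟶  SSII  (L0)  txn=BusRd  M[L0]=20
step 16: P1: store L1 := 24  ⟶  IMII  (L1)  txn=BusRdX+Flush  M[L1]=86
step 17: P0: load  L1  ⟶  SSII  (L1)  txn=BusRd+Flush  M[L1]=24
step 18: P3: load  L1  ⟶  SSIS  (L1)  txn=BusRd  M[L1]=24
step 19: P2: load  L1  ⟶  SSSS  (L1)  txn=BusRd  M[L1]=24
step 20: P3: store L1 := 44  ⟶  IIIM  (L1)  txn=BusUpgr  M[L1]=24
step 21: P3: load  L1  ⟶  IIIM  (L1)  txn=∅  M[L1]=24
step 22: P3: load  L0  ⟶  SSIS  (L0)  txn=BusRd  M[L0]=20
step 23: P0: store L1 := 19  ⟶  MIII  (L1)  txn=BusRdX+Flush  M[L1]=44
step 24: P1: load  L1  ⟶  SSII  (L1)  txn=BusRd+Flush  M[L1]=19
step 25: P1: store L1 := 50  ⟶  IMII  (L1)  txn=BusUpgr  M[L1]=19
step 26: P1: load  L2  ⟶  IMII  (L2)  txn=∅  M[L2]=73
step 27: P3: store L1 := 1  ⟶  IIIM  (L1)  txn=BusRdX+Flush  M[L1]=50
step 28: P3: load  L2  ⟶  ISIS  (L2)  txn=BusRd+Flush  M[L2]=80
step 29: P2: store L1 := 74  ⟶  IIMI  (L1)  txn=BusRdX+Flush  M[L1]=1
step 30: P3: load  L2  ⟶  ISIS  (L2)  txn=∅  M[L2]=80

state = S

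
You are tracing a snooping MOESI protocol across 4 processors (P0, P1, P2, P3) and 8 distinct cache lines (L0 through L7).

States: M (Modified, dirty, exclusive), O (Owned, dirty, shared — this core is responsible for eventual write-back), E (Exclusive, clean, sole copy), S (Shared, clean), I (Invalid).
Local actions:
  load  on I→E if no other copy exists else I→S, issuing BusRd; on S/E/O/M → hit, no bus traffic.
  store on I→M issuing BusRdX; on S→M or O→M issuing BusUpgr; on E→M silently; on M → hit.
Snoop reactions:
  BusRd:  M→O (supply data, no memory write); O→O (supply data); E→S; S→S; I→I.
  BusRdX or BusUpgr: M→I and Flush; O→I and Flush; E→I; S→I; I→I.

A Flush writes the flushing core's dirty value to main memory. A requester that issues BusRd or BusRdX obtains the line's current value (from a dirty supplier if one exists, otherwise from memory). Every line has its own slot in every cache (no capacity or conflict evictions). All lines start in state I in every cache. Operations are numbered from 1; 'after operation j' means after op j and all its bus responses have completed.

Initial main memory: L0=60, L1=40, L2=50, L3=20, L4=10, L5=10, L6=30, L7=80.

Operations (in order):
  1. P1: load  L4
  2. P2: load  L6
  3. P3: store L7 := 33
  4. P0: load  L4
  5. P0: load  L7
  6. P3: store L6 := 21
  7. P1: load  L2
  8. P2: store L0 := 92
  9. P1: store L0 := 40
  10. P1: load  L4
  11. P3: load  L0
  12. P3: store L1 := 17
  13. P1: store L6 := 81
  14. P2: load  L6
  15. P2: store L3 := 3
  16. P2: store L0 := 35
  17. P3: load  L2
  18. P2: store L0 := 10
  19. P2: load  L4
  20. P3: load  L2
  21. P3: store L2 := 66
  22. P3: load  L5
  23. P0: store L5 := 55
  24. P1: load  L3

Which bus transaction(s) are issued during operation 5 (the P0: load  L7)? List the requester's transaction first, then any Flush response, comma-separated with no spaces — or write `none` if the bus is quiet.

step 1: P1: load  L4  ⟶  IEII  (L4)  txn=BusRd  M[L4]=10
step 2: P2: load  L6  ⟶  IIEI  (L6)  txn=BusRd  M[L6]=30
step 3: P3: store L7 := 33  ⟶  IIIM  (L7)  txn=BusRdX  M[L7]=80
step 4: P0: load  L4  ⟶  SSII  (L4)  txn=BusRd  M[L4]=10
step 5: P0: load  L7  ⟶  SIIO  (L7)  txn=BusRd  M[L7]=80
step 6: P3: store L6 := 21  ⟶  IIIM  (L6)  txn=BusRdX  M[L6]=30
step 7: P1: load  L2  ⟶  IEII  (L2)  txn=BusRd  M[L2]=50
step 8: P2: store L0 := 92  ⟶  IIMI  (L0)  txn=BusRdX  M[L0]=60
step 9: P1: store L0 := 40  ⟶  IMII  (L0)  txn=BusRdX+Flush  M[L0]=92
step 10: P1: load  L4  ⟶  SSII  (L4)  txn=∅  M[L4]=10
step 11: P3: load  L0  ⟶  IOIS  (L0)  txn=BusRd  M[L0]=92
step 12: P3: store L1 := 17  ⟶  IIIM  (L1)  txn=BusRdX  M[L1]=40
step 13: P1: store L6 := 81  ⟶  IMII  (L6)  txn=BusRdX+Flush  M[L6]=21
step 14: P2: load  L6  ⟶  IOSI  (L6)  txn=BusRd  M[L6]=21
step 15: P2: store L3 := 3  ⟶  IIMI  (L3)  txn=BusRdX  M[L3]=20
step 16: P2: store L0 := 35  ⟶  IIMI  (L0)  txn=BusRdX+Flush  M[L0]=40
step 17: P3: load  L2  ⟶  ISIS  (L2)  txn=BusRd  M[L2]=50
step 18: P2: store L0 := 10  ⟶  IIMI  (L0)  txn=∅  M[L0]=40
step 19: P2: load  L4  ⟶  SSSI  (L4)  txn=BusRd  M[L4]=10
step 20: P3: load  L2  ⟶  ISIS  (L2)  txn=∅  M[L2]=50
step 21: P3: store L2 := 66  ⟶  IIIM  (L2)  txn=BusUpgr  M[L2]=50
step 22: P3: load  L5  ⟶  IIIE  (L5)  txn=BusRd  M[L5]=10
step 23: P0: store L5 := 55  ⟶  MIII  (L5)  txn=BusRdX  M[L5]=10
step 24: P1: load  L3  ⟶  ISOI  (L3)  txn=BusRd  M[L3]=20

bus = BusRd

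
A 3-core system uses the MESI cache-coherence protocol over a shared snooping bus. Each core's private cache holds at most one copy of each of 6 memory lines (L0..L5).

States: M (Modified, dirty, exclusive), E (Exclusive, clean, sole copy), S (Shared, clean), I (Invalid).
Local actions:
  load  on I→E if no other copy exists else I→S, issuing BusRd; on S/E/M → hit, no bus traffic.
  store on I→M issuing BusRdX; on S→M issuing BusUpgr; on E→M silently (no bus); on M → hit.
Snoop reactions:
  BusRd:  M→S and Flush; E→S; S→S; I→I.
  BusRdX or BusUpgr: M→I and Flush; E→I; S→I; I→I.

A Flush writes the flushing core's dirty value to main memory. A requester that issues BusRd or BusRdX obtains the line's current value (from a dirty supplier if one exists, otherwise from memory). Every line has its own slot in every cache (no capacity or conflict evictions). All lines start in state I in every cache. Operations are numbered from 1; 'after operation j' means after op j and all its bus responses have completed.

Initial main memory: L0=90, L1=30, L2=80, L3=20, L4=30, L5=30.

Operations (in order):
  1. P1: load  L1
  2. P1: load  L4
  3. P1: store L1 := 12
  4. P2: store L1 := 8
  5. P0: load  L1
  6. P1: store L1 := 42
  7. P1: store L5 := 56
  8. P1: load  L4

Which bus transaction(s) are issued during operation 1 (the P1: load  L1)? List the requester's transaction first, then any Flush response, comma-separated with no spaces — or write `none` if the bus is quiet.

bus = BusRd

  op1 P1: load  L1 → I/E/I on L1; bus BusRd; mem=30
  op2 P1: load  L4 → I/E/I on L4; bus BusRd; mem=30
  op3 P1: store L1 := 12 → I/M/I on L1; bus (none); mem=30
  op4 P2: store L1 := 8 → I/I/M on L1; bus BusRdX Flush; mem=12
  op5 P0: load  L1 → S/I/S on L1; bus BusRd Flush; mem=8
  op6 P1: store L1 := 42 → I/M/I on L1; bus BusRdX; mem=8
  op7 P1: store L5 := 56 → I/M/I on L5; bus BusRdX; mem=30
  op8 P1: load  L4 → I/E/I on L4; bus (none); mem=30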